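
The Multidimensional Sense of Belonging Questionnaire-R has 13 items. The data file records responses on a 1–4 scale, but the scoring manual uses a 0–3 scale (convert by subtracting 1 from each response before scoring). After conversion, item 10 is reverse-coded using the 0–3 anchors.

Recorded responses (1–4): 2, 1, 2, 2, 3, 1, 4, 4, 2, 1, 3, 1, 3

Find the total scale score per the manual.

Convert to 0–3: 1, 0, 1, 1, 2, 0, 3, 3, 1, 0, 2, 0, 2
Reverse-coded (reversed = (0+3) − raw = 3 − raw):
  item 10: 3 − 0 = 3
Scored: 1, 0, 1, 1, 2, 0, 3, 3, 1, 3, 2, 0, 2
Total = 19

19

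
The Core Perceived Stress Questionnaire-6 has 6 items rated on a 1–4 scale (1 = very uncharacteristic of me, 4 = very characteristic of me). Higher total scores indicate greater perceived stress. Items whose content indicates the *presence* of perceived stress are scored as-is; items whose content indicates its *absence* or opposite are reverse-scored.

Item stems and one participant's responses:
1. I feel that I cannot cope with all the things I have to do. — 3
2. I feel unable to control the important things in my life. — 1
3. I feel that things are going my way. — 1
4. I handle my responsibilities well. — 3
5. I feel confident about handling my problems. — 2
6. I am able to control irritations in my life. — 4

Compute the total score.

14

Items 3, 4, 5, 6 describe the absence/opposite of perceived stress → reverse-score.
reverse-coded value = 5 − response.
  item 1: 3
  item 2: 1
  item 3: 5 − 1 = 4
  item 4: 5 − 3 = 2
  item 5: 5 − 2 = 3
  item 6: 5 − 4 = 1
Total = 3 + 1 + 4 + 2 + 3 + 1 = 14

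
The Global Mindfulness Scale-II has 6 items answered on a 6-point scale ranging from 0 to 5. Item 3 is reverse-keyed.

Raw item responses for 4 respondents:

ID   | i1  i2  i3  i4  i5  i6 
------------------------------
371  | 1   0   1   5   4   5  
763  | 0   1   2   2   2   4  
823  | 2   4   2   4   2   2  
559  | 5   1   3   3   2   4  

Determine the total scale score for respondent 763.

12

Respondent 763 raw: 0, 1, 2, 2, 2, 4.
Reverse-coded (on a 0–5 scale, reversed = 5 − raw):
  item 1: 0
  item 2: 1
  item 3: 5 − 2 = 3
  item 4: 2
  item 5: 2
  item 6: 4
Sum = 0 + 1 + 3 + 2 + 2 + 4 = 12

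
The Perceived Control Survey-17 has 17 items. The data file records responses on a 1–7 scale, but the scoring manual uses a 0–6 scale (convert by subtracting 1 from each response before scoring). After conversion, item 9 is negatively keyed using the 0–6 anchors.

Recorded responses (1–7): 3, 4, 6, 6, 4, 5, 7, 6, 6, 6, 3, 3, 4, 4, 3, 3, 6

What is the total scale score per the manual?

58

Convert to 0–6: 2, 3, 5, 5, 3, 4, 6, 5, 5, 5, 2, 2, 3, 3, 2, 2, 5
Reverse-coded (on a 0–6 scale, reversed = 6 − raw):
  item 9: 6 − 5 = 1
Scored: 2, 3, 5, 5, 3, 4, 6, 5, 1, 5, 2, 2, 3, 3, 2, 2, 5
Total = 58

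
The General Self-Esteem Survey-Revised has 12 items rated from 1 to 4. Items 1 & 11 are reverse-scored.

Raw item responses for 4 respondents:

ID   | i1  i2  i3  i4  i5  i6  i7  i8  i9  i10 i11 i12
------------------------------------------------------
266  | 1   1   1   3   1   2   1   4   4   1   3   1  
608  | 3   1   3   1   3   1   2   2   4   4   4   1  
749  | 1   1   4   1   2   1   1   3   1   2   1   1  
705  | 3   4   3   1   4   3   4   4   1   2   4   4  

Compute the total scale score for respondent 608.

Respondent 608 raw: 3, 1, 3, 1, 3, 1, 2, 2, 4, 4, 4, 1.
Reverse-coded (reverse-coded value = 5 − response):
  item 1: 5 − 3 = 2
  item 2: 1
  item 3: 3
  item 4: 1
  item 5: 3
  item 6: 1
  item 7: 2
  item 8: 2
  item 9: 4
  item 10: 4
  item 11: 5 − 4 = 1
  item 12: 1
Sum = 2 + 1 + 3 + 1 + 3 + 1 + 2 + 2 + 4 + 4 + 1 + 1 = 25

25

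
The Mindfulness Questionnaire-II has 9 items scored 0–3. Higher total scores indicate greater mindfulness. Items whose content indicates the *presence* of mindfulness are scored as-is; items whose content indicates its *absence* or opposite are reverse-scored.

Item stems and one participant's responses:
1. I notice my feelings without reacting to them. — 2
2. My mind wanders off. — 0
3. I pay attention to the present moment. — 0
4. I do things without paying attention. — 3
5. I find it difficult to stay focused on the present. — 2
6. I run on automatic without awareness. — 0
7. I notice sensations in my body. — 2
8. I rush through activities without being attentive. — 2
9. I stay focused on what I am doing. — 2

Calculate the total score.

14

Items 2, 4, 5, 6, 8 describe the absence/opposite of mindfulness → reverse-score.
reversed = (0+3) − raw = 3 − raw.
  item 1: 2
  item 2: 3 − 0 = 3
  item 3: 0
  item 4: 3 − 3 = 0
  item 5: 3 − 2 = 1
  item 6: 3 − 0 = 3
  item 7: 2
  item 8: 3 − 2 = 1
  item 9: 2
Total = 2 + 3 + 0 + 0 + 1 + 3 + 2 + 1 + 2 = 14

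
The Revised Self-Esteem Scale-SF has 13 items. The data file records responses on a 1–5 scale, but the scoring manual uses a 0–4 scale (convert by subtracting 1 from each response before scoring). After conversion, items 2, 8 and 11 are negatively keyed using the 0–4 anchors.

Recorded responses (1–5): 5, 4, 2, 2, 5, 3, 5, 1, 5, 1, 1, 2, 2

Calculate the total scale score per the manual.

Convert to 0–4: 4, 3, 1, 1, 4, 2, 4, 0, 4, 0, 0, 1, 1
Reverse-coded (reversed = (0+4) − raw = 4 − raw):
  item 2: 4 − 3 = 1
  item 8: 4 − 0 = 4
  item 11: 4 − 0 = 4
Scored: 4, 1, 1, 1, 4, 2, 4, 4, 4, 0, 4, 1, 1
Total = 31

31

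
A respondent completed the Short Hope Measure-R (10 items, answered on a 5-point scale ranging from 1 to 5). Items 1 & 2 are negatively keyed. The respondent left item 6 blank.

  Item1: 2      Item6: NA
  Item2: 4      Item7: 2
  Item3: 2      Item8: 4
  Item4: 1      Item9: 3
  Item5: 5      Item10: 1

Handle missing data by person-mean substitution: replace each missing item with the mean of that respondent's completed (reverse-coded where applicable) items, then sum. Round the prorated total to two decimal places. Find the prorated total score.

Reverse-coded (reverse-coded value = 6 − response):
  item 1: 6 − 2 = 4
  item 2: 6 − 4 = 2
Completed scored items (9 of 10): 4, 2, 2, 1, 5, 2, 4, 3, 1; sum = 24.
Person mean = 24 / 9 ≈ 2.6667
Prorated total = (24 / 9) × 10 = 26.67 (to 2 dp)

26.67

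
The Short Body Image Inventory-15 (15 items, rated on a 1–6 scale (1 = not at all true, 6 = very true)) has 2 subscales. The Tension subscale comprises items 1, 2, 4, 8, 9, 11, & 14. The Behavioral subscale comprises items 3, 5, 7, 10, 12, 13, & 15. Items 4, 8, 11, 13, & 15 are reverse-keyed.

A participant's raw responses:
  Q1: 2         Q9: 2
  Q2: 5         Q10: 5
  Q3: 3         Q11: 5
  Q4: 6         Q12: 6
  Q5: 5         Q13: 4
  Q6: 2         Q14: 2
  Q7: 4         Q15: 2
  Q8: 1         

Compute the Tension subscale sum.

20

Tension items: 1, 2, 4, 8, 9, 11, 14.
Of these, items 4, 8 and 11 are reverse-keyed; reversed = (1+6) − raw = 7 − raw.
  item 1: 2
  item 2: 5
  item 4: 7 − 6 = 1
  item 8: 7 − 1 = 6
  item 9: 2
  item 11: 7 − 5 = 2
  item 14: 2
Sum = 2 + 5 + 1 + 6 + 2 + 2 + 2 = 20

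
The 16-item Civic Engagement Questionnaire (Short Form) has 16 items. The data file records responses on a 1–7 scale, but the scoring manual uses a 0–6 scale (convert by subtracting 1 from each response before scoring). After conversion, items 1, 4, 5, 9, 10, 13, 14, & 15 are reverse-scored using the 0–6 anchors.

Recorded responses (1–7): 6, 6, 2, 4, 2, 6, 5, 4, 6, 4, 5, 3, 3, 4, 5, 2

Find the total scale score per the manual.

Convert to 0–6: 5, 5, 1, 3, 1, 5, 4, 3, 5, 3, 4, 2, 2, 3, 4, 1
Reverse-coded (reversed = (0+6) − raw = 6 − raw):
  item 1: 6 − 5 = 1
  item 4: 6 − 3 = 3
  item 5: 6 − 1 = 5
  item 9: 6 − 5 = 1
  item 10: 6 − 3 = 3
  item 13: 6 − 2 = 4
  item 14: 6 − 3 = 3
  item 15: 6 − 4 = 2
Scored: 1, 5, 1, 3, 5, 5, 4, 3, 1, 3, 4, 2, 4, 3, 2, 1
Total = 47

47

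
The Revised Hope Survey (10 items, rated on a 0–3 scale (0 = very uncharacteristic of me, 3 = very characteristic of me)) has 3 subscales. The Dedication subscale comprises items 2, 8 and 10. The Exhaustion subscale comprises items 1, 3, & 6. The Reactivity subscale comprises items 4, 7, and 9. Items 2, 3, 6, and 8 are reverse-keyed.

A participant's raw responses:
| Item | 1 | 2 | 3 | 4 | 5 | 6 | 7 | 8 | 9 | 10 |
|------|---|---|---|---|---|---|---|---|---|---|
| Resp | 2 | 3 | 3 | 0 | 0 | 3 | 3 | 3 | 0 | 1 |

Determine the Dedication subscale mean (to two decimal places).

0.33

Dedication items: 2, 8, 10.
Of these, items 2 and 8 are reverse-keyed; reverse-coded value = 3 − response.
  item 2: 3 − 3 = 0
  item 8: 3 − 3 = 0
  item 10: 1
Sum = 0 + 0 + 1 = 1
Mean = 1 / 3 = 0.33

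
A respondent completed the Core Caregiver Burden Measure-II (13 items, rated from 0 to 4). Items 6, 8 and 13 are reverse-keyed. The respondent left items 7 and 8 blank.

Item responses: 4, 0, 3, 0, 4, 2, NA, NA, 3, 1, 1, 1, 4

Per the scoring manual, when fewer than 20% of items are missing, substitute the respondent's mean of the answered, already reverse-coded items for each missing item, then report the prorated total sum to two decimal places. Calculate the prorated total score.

22.45

Reverse-coded (on a 0–4 scale, reversed = 4 − raw):
  item 6: 4 − 2 = 2
  item 13: 4 − 4 = 0
Completed scored items (11 of 13): 4, 0, 3, 0, 4, 2, 3, 1, 1, 1, 0; sum = 19.
Person mean = 19 / 11 ≈ 1.7273
Prorated total = (19 / 11) × 13 = 22.45 (to 2 dp)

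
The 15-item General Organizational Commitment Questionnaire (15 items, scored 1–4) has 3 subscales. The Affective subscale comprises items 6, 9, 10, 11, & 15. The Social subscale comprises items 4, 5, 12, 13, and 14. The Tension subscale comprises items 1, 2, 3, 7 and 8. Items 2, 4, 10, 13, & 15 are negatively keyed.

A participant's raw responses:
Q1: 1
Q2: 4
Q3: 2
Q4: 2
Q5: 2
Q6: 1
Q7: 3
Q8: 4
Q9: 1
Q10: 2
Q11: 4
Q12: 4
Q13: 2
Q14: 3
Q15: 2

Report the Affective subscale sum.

12

Affective items: 6, 9, 10, 11, 15.
Of these, items 10 and 15 are negatively keyed; reversed = (1+4) − raw = 5 − raw.
  item 6: 1
  item 9: 1
  item 10: 5 − 2 = 3
  item 11: 4
  item 15: 5 − 2 = 3
Sum = 1 + 1 + 3 + 4 + 3 = 12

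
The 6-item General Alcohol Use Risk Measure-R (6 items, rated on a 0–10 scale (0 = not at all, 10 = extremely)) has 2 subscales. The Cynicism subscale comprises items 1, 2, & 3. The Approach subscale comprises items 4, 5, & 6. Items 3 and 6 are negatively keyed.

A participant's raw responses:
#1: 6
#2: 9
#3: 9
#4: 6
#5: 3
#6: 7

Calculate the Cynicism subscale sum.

16

Cynicism items: 1, 2, 3.
Of these, item 3 is negatively keyed; on a 0–10 scale, reversed = 10 − raw.
  item 1: 6
  item 2: 9
  item 3: 10 − 9 = 1
Sum = 6 + 9 + 1 = 16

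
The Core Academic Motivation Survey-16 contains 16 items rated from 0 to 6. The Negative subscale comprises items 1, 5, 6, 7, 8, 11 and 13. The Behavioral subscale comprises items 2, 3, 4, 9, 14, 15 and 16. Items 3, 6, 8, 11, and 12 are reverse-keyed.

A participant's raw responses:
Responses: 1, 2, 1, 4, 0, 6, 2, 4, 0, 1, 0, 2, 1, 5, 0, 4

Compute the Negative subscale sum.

Negative items: 1, 5, 6, 7, 8, 11, 13.
Of these, items 6, 8 and 11 are reverse-keyed; reverse-coded value = 6 − response.
  item 1: 1
  item 5: 0
  item 6: 6 − 6 = 0
  item 7: 2
  item 8: 6 − 4 = 2
  item 11: 6 − 0 = 6
  item 13: 1
Sum = 1 + 0 + 0 + 2 + 2 + 6 + 1 = 12

12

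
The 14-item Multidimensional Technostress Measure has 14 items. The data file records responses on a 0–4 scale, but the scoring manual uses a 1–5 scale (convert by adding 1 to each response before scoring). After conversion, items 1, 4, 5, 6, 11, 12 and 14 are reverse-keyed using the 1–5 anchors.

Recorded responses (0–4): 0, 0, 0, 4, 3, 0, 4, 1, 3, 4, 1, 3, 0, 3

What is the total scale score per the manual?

40

Convert to 1–5: 1, 1, 1, 5, 4, 1, 5, 2, 4, 5, 2, 4, 1, 4
Reverse-coded (reverse-coded value = 6 − response):
  item 1: 6 − 1 = 5
  item 4: 6 − 5 = 1
  item 5: 6 − 4 = 2
  item 6: 6 − 1 = 5
  item 11: 6 − 2 = 4
  item 12: 6 − 4 = 2
  item 14: 6 − 4 = 2
Scored: 5, 1, 1, 1, 2, 5, 5, 2, 4, 5, 4, 2, 1, 2
Total = 40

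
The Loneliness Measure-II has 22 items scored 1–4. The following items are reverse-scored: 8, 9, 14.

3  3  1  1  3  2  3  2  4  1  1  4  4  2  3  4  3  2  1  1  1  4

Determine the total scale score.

Raw sum = 53. Reverse-scored items: 8, 9, 14; their raw sum = 8.
Each reversal replaces raw with 5 − raw, changing the total by 5 − 2·raw per item.
Total = 53 + 3·5 − 2·8 = 53 + 15 − 16 = 52

52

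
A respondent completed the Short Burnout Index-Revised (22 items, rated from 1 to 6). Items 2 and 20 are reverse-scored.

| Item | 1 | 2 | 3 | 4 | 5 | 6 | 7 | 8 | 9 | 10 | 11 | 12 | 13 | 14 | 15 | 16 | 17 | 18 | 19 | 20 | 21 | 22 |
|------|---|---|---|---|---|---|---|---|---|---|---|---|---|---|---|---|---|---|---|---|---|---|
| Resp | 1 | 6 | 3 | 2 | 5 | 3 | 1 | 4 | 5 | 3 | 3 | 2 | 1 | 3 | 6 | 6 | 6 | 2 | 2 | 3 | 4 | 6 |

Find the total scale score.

73

Reverse-coded items (on a 1–6 scale, reversed = 7 − raw):
  item 2: 7 − 6 = 1
  item 20: 7 − 3 = 4
Scored items: 1, 1, 3, 2, 5, 3, 1, 4, 5, 3, 3, 2, 1, 3, 6, 6, 6, 2, 2, 4, 4, 6
Total = 1 + 1 + 3 + 2 + 5 + 3 + 1 + 4 + 5 + 3 + 3 + 2 + 1 + 3 + 6 + 6 + 6 + 2 + 2 + 4 + 4 + 6 = 73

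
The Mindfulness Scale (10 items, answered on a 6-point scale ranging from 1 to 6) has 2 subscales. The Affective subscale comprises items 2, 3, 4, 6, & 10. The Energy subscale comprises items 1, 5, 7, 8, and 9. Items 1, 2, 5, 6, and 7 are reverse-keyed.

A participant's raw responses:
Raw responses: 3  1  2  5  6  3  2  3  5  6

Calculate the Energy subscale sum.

18

Energy items: 1, 5, 7, 8, 9.
Of these, items 1, 5 and 7 are reverse-keyed; on a 1–6 scale, reversed = 7 − raw.
  item 1: 7 − 3 = 4
  item 5: 7 − 6 = 1
  item 7: 7 − 2 = 5
  item 8: 3
  item 9: 5
Sum = 4 + 1 + 5 + 3 + 5 = 18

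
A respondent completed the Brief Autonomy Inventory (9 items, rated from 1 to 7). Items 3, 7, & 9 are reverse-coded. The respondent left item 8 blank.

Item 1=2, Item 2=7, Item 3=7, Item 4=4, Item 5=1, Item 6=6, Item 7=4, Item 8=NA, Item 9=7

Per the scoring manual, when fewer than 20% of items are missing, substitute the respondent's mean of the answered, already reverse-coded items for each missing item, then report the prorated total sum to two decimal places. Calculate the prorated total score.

Reverse-coded (reversed = (1+7) − raw = 8 − raw):
  item 3: 8 − 7 = 1
  item 7: 8 − 4 = 4
  item 9: 8 − 7 = 1
Completed scored items (8 of 9): 2, 7, 1, 4, 1, 6, 4, 1; sum = 26.
Person mean = 26 / 8 ≈ 3.2500
Prorated total = (26 / 8) × 9 = 29.25 (to 2 dp)

29.25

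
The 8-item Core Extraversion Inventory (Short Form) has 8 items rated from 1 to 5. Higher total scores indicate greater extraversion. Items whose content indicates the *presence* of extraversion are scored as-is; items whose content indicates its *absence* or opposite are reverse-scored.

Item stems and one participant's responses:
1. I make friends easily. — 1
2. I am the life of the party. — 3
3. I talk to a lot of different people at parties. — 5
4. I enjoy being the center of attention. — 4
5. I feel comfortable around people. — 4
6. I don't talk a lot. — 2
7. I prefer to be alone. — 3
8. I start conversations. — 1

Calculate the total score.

Items 6, 7 describe the absence/opposite of extraversion → reverse-score.
on a 1–5 scale, reversed = 6 − raw.
  item 1: 1
  item 2: 3
  item 3: 5
  item 4: 4
  item 5: 4
  item 6: 6 − 2 = 4
  item 7: 6 − 3 = 3
  item 8: 1
Total = 1 + 3 + 5 + 4 + 4 + 4 + 3 + 1 = 25

25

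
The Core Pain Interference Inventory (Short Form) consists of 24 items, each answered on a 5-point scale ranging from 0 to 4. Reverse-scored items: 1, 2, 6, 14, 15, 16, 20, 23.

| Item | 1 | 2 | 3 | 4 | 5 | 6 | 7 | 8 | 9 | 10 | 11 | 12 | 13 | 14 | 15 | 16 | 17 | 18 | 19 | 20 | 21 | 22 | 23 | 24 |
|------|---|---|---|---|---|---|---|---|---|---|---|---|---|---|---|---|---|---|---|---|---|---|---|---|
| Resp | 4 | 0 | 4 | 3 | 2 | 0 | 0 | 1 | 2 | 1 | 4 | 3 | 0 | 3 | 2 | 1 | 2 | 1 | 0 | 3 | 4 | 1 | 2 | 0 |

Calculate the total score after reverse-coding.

Apply reverse scoring (reverse-coded value = 4 − response):
  item 1: 4 − 4 = 0
  item 2: 4 − 0 = 4
  item 6: 4 − 0 = 4
  item 14: 4 − 3 = 1
  item 15: 4 − 2 = 2
  item 16: 4 − 1 = 3
  item 20: 4 − 3 = 1
  item 23: 4 − 2 = 2
Scored items: 0, 4, 4, 3, 2, 4, 0, 1, 2, 1, 4, 3, 0, 1, 2, 3, 2, 1, 0, 1, 4, 1, 2, 0
Total = 0 + 4 + 4 + 3 + 2 + 4 + 0 + 1 + 2 + 1 + 4 + 3 + 0 + 1 + 2 + 3 + 2 + 1 + 0 + 1 + 4 + 1 + 2 + 0 = 45

45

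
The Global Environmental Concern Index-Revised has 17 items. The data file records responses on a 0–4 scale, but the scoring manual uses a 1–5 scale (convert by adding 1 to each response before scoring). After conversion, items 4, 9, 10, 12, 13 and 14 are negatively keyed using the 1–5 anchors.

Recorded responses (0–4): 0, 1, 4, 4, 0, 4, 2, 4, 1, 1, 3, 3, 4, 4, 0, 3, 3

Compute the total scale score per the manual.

48

Convert to 1–5: 1, 2, 5, 5, 1, 5, 3, 5, 2, 2, 4, 4, 5, 5, 1, 4, 4
Reverse-coded (reversed = (1+5) − raw = 6 − raw):
  item 4: 6 − 5 = 1
  item 9: 6 − 2 = 4
  item 10: 6 − 2 = 4
  item 12: 6 − 4 = 2
  item 13: 6 − 5 = 1
  item 14: 6 − 5 = 1
Scored: 1, 2, 5, 1, 1, 5, 3, 5, 4, 4, 4, 2, 1, 1, 1, 4, 4
Total = 48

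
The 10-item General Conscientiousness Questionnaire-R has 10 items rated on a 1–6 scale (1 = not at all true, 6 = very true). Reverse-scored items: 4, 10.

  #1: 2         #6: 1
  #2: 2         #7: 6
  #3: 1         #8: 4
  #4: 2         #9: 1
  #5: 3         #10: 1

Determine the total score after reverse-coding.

31

Reversing items 4 & 10 with 7 − raw:
Total = 2 + 2 + 1 + (7−2) + 3 + 1 + 6 + 4 + 1 + (7−1)
      = 2 + 2 + 1 + 5 + 3 + 1 + 6 + 4 + 1 + 6 = 31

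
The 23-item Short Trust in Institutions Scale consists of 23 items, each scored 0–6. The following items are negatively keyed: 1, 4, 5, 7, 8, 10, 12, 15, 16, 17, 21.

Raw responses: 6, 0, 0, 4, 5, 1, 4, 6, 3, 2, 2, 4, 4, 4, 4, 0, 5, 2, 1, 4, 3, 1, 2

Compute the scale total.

47

Reverse-coded items (reversed = (0+6) − raw = 6 − raw):
  item 1: 6 − 6 = 0
  item 4: 6 − 4 = 2
  item 5: 6 − 5 = 1
  item 7: 6 − 4 = 2
  item 8: 6 − 6 = 0
  item 10: 6 − 2 = 4
  item 12: 6 − 4 = 2
  item 15: 6 − 4 = 2
  item 16: 6 − 0 = 6
  item 17: 6 − 5 = 1
  item 21: 6 − 3 = 3
Scored items: 0, 0, 0, 2, 1, 1, 2, 0, 3, 4, 2, 2, 4, 4, 2, 6, 1, 2, 1, 4, 3, 1, 2
Total = 0 + 0 + 0 + 2 + 1 + 1 + 2 + 0 + 3 + 4 + 2 + 2 + 4 + 4 + 2 + 6 + 1 + 2 + 1 + 4 + 3 + 1 + 2 = 47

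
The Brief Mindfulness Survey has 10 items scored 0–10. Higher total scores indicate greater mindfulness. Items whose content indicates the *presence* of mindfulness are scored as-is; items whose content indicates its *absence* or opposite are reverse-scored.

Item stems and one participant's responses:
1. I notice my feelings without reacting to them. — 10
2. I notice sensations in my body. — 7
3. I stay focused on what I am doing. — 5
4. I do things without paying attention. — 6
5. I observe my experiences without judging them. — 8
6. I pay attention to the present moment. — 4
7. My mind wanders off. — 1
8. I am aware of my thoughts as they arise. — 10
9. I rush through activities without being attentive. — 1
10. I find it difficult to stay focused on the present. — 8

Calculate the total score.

Items 4, 7, 9, 10 describe the absence/opposite of mindfulness → reverse-score.
on a 0–10 scale, reversed = 10 − raw.
  item 1: 10
  item 2: 7
  item 3: 5
  item 4: 10 − 6 = 4
  item 5: 8
  item 6: 4
  item 7: 10 − 1 = 9
  item 8: 10
  item 9: 10 − 1 = 9
  item 10: 10 − 8 = 2
Total = 10 + 7 + 5 + 4 + 8 + 4 + 9 + 10 + 9 + 2 = 68

68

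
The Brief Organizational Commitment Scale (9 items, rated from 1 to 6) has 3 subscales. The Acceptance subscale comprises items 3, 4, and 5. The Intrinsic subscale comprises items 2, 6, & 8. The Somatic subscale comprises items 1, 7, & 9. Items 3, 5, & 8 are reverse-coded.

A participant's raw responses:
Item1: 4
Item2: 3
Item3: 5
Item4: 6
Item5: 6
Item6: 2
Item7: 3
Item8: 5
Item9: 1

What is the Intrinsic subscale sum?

Intrinsic items: 2, 6, 8.
Of these, item 8 is reverse-coded; on a 1–6 scale, reversed = 7 − raw.
  item 2: 3
  item 6: 2
  item 8: 7 − 5 = 2
Sum = 3 + 2 + 2 = 7

7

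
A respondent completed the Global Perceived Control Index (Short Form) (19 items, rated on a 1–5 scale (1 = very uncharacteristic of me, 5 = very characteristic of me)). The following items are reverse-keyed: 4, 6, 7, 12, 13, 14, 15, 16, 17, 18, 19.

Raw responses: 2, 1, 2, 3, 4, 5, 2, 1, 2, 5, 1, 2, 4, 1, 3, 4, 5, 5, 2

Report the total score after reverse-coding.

Reverse-coded items (reversed = (1+5) − raw = 6 − raw):
  item 4: 6 − 3 = 3
  item 6: 6 − 5 = 1
  item 7: 6 − 2 = 4
  item 12: 6 − 2 = 4
  item 13: 6 − 4 = 2
  item 14: 6 − 1 = 5
  item 15: 6 − 3 = 3
  item 16: 6 − 4 = 2
  item 17: 6 − 5 = 1
  item 18: 6 − 5 = 1
  item 19: 6 − 2 = 4
Scored items: 2, 1, 2, 3, 4, 1, 4, 1, 2, 5, 1, 4, 2, 5, 3, 2, 1, 1, 4
Total = 2 + 1 + 2 + 3 + 4 + 1 + 4 + 1 + 2 + 5 + 1 + 4 + 2 + 5 + 3 + 2 + 1 + 1 + 4 = 48

48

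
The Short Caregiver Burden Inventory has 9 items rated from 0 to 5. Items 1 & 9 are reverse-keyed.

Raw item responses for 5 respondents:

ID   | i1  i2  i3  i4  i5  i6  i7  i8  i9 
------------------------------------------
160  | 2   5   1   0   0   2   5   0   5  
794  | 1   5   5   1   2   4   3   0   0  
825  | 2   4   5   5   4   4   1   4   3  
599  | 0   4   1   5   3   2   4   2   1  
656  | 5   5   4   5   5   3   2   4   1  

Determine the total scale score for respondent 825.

Respondent 825 raw: 2, 4, 5, 5, 4, 4, 1, 4, 3.
Reverse-coded (on a 0–5 scale, reversed = 5 − raw):
  item 1: 5 − 2 = 3
  item 2: 4
  item 3: 5
  item 4: 5
  item 5: 4
  item 6: 4
  item 7: 1
  item 8: 4
  item 9: 5 − 3 = 2
Sum = 3 + 4 + 5 + 5 + 4 + 4 + 1 + 4 + 2 = 32

32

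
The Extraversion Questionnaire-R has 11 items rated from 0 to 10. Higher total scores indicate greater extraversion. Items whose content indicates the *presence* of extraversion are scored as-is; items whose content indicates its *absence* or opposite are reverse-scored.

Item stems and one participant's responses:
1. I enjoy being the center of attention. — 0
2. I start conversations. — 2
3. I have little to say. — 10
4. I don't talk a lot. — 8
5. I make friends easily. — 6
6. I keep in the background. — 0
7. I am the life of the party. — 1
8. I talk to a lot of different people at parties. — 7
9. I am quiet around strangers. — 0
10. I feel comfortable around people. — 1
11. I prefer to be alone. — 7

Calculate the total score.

Items 3, 4, 6, 9, 11 describe the absence/opposite of extraversion → reverse-score.
reverse-coded value = 10 − response.
  item 1: 0
  item 2: 2
  item 3: 10 − 10 = 0
  item 4: 10 − 8 = 2
  item 5: 6
  item 6: 10 − 0 = 10
  item 7: 1
  item 8: 7
  item 9: 10 − 0 = 10
  item 10: 1
  item 11: 10 − 7 = 3
Total = 0 + 2 + 0 + 2 + 6 + 10 + 1 + 7 + 10 + 1 + 3 = 42

42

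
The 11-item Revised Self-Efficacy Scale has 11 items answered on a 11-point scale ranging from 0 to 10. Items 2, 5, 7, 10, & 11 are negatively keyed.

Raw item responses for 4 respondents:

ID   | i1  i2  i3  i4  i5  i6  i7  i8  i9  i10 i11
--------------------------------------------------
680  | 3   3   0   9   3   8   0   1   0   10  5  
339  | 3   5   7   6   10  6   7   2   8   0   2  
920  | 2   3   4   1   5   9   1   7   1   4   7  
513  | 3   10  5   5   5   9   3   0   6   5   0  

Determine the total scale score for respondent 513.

Respondent 513 raw: 3, 10, 5, 5, 5, 9, 3, 0, 6, 5, 0.
Reverse-coded (on a 0–10 scale, reversed = 10 − raw):
  item 1: 3
  item 2: 10 − 10 = 0
  item 3: 5
  item 4: 5
  item 5: 10 − 5 = 5
  item 6: 9
  item 7: 10 − 3 = 7
  item 8: 0
  item 9: 6
  item 10: 10 − 5 = 5
  item 11: 10 − 0 = 10
Sum = 3 + 0 + 5 + 5 + 5 + 9 + 7 + 0 + 6 + 5 + 10 = 55

55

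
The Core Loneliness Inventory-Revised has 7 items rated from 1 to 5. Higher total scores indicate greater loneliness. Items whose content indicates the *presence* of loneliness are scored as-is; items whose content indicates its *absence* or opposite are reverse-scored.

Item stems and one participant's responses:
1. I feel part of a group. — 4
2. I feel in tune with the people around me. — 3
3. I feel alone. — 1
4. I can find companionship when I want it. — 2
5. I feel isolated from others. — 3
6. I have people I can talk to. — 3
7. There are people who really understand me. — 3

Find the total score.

Items 1, 2, 4, 6, 7 describe the absence/opposite of loneliness → reverse-score.
reversed = (1+5) − raw = 6 − raw.
  item 1: 6 − 4 = 2
  item 2: 6 − 3 = 3
  item 3: 1
  item 4: 6 − 2 = 4
  item 5: 3
  item 6: 6 − 3 = 3
  item 7: 6 − 3 = 3
Total = 2 + 3 + 1 + 4 + 3 + 3 + 3 = 19

19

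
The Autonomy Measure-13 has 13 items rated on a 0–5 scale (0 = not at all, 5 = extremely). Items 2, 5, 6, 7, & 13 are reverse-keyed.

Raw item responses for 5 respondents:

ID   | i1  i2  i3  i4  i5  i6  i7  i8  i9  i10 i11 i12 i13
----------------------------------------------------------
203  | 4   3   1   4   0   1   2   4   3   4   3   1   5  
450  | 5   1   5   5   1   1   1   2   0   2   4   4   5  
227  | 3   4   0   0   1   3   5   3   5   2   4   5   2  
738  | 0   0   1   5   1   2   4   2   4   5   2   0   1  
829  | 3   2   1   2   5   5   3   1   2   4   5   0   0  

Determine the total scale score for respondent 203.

Respondent 203 raw: 4, 3, 1, 4, 0, 1, 2, 4, 3, 4, 3, 1, 5.
Reverse-coded (reversed = (0+5) − raw = 5 − raw):
  item 1: 4
  item 2: 5 − 3 = 2
  item 3: 1
  item 4: 4
  item 5: 5 − 0 = 5
  item 6: 5 − 1 = 4
  item 7: 5 − 2 = 3
  item 8: 4
  item 9: 3
  item 10: 4
  item 11: 3
  item 12: 1
  item 13: 5 − 5 = 0
Sum = 4 + 2 + 1 + 4 + 5 + 4 + 3 + 4 + 3 + 4 + 3 + 1 + 0 = 38

38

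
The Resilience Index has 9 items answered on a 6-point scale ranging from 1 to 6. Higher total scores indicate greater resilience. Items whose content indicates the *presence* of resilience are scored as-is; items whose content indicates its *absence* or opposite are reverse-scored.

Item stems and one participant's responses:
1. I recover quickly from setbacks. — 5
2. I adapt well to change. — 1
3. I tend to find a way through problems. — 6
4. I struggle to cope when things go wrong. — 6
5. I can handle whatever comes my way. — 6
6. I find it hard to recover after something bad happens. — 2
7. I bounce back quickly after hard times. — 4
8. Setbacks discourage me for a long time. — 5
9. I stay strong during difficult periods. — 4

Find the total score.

34

Items 4, 6, 8 describe the absence/opposite of resilience → reverse-score.
reversed = (1+6) − raw = 7 − raw.
  item 1: 5
  item 2: 1
  item 3: 6
  item 4: 7 − 6 = 1
  item 5: 6
  item 6: 7 − 2 = 5
  item 7: 4
  item 8: 7 − 5 = 2
  item 9: 4
Total = 5 + 1 + 6 + 1 + 6 + 5 + 4 + 2 + 4 = 34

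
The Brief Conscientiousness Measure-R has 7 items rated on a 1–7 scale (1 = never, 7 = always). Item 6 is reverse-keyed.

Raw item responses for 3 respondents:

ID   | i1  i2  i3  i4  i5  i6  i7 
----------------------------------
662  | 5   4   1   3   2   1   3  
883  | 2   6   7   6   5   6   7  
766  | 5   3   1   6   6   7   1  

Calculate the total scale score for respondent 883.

35

Respondent 883 raw: 2, 6, 7, 6, 5, 6, 7.
Reverse-coded (reverse-coded value = 8 − response):
  item 1: 2
  item 2: 6
  item 3: 7
  item 4: 6
  item 5: 5
  item 6: 8 − 6 = 2
  item 7: 7
Sum = 2 + 6 + 7 + 6 + 5 + 2 + 7 = 35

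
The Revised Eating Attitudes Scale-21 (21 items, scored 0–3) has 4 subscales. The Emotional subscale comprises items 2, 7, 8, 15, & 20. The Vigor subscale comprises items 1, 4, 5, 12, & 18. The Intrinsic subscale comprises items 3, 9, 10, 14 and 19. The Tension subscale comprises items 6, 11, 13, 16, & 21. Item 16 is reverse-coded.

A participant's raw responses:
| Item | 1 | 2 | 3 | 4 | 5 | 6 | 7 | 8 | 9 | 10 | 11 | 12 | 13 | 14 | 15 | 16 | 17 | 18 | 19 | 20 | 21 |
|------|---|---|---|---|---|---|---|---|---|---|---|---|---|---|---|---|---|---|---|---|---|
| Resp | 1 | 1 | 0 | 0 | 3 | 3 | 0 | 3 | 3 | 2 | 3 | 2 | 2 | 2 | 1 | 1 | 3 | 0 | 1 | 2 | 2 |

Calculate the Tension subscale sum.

Tension items: 6, 11, 13, 16, 21.
Of these, item 16 is reverse-coded; on a 0–3 scale, reversed = 3 − raw.
  item 6: 3
  item 11: 3
  item 13: 2
  item 16: 3 − 1 = 2
  item 21: 2
Sum = 3 + 3 + 2 + 2 + 2 = 12

12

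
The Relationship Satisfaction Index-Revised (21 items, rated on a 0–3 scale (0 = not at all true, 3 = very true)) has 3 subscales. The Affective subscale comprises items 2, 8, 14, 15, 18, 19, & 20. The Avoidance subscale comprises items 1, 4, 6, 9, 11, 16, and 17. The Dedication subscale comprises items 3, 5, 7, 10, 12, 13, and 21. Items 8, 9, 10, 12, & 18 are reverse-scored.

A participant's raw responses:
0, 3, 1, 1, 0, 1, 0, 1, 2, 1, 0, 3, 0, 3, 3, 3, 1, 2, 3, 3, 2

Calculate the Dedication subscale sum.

5

Dedication items: 3, 5, 7, 10, 12, 13, 21.
Of these, items 10 & 12 are reverse-scored; reverse-coded value = 3 − response.
  item 3: 1
  item 5: 0
  item 7: 0
  item 10: 3 − 1 = 2
  item 12: 3 − 3 = 0
  item 13: 0
  item 21: 2
Sum = 1 + 0 + 0 + 2 + 0 + 0 + 2 = 5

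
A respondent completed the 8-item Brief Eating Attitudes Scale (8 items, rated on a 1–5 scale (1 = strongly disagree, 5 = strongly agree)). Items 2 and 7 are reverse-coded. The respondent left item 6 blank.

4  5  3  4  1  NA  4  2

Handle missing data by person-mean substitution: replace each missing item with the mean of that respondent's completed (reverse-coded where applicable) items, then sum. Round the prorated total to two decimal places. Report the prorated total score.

19.43

Reverse-coded (reverse-coded value = 6 − response):
  item 2: 6 − 5 = 1
  item 7: 6 − 4 = 2
Completed scored items (7 of 8): 4, 1, 3, 4, 1, 2, 2; sum = 17.
Person mean = 17 / 7 ≈ 2.4286
Prorated total = (17 / 7) × 8 = 19.43 (to 2 dp)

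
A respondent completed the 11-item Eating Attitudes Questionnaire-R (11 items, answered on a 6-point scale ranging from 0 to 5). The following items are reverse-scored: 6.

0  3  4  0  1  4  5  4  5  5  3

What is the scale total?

Reverse-scored items use 5 − raw:
  item 6: 5 − 4 = 1
Scored items: 0, 3, 4, 0, 1, 1, 5, 4, 5, 5, 3
Total = 0 + 3 + 4 + 0 + 1 + 1 + 5 + 4 + 5 + 5 + 3 = 31

31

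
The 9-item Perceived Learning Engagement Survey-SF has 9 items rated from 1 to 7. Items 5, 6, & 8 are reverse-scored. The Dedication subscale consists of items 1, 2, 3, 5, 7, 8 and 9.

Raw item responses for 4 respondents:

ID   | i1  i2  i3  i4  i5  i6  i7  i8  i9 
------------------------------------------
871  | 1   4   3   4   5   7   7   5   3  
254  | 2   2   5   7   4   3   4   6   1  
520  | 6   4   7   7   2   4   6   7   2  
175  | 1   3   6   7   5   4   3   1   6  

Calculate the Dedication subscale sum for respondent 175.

Respondent 175 raw: 1, 3, 6, 7, 5, 4, 3, 1, 6.
Dedication items: 1, 2, 3, 5, 7, 8, 9.
Reverse-coded (on a 1–7 scale, reversed = 8 − raw):
  item 1: 1
  item 2: 3
  item 3: 6
  item 5: 8 − 5 = 3
  item 7: 3
  item 8: 8 − 1 = 7
  item 9: 6
Sum = 1 + 3 + 6 + 3 + 3 + 7 + 6 = 29

29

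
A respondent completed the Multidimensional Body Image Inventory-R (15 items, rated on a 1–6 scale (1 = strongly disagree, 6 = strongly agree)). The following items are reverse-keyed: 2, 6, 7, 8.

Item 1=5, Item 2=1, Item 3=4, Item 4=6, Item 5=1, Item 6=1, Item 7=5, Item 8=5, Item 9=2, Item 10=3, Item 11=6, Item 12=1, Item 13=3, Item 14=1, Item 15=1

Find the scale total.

Reverse-keyed items use 7 − raw:
  item 2: 7 − 1 = 6
  item 6: 7 − 1 = 6
  item 7: 7 − 5 = 2
  item 8: 7 − 5 = 2
After reverse-coding: 5, 6, 4, 6, 1, 6, 2, 2, 2, 3, 6, 1, 3, 1, 1
Total = 5 + 6 + 4 + 6 + 1 + 6 + 2 + 2 + 2 + 3 + 6 + 1 + 3 + 1 + 1 = 49

49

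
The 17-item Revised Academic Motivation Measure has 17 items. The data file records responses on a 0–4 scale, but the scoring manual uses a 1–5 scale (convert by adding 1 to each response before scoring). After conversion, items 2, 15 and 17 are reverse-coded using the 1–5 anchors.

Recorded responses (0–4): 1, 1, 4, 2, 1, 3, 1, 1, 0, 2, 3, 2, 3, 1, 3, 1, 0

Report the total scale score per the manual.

50

Convert to 1–5: 2, 2, 5, 3, 2, 4, 2, 2, 1, 3, 4, 3, 4, 2, 4, 2, 1
Reverse-coded (reversed = (1+5) − raw = 6 − raw):
  item 2: 6 − 2 = 4
  item 15: 6 − 4 = 2
  item 17: 6 − 1 = 5
Scored: 2, 4, 5, 3, 2, 4, 2, 2, 1, 3, 4, 3, 4, 2, 2, 2, 5
Total = 50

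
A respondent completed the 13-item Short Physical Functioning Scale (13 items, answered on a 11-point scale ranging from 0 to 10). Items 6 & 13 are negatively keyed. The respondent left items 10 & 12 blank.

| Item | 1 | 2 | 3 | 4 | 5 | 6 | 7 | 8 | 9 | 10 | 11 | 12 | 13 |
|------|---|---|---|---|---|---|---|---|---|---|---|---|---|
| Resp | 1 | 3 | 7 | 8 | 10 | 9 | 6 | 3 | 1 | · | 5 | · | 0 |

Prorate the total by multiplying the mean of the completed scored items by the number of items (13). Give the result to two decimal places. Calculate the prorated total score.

Reverse-coded (reversed = (0+10) − raw = 10 − raw):
  item 6: 10 − 9 = 1
  item 13: 10 − 0 = 10
Completed scored items (11 of 13): 1, 3, 7, 8, 10, 1, 6, 3, 1, 5, 10; sum = 55.
Person mean = 55 / 11 ≈ 5.0000
Prorated total = (55 / 11) × 13 = 65.00 (to 2 dp)

65.00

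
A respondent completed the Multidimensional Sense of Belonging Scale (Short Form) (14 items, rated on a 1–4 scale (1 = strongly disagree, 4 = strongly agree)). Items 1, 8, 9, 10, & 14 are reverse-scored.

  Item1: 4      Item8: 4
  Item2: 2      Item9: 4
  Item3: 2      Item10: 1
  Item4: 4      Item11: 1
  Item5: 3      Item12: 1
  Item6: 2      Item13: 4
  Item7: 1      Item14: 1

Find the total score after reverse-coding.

Reverse-coded items (reverse-coded value = 5 − response):
  item 1: 5 − 4 = 1
  item 8: 5 − 4 = 1
  item 9: 5 − 4 = 1
  item 10: 5 − 1 = 4
  item 14: 5 − 1 = 4
After reverse-coding: 1, 2, 2, 4, 3, 2, 1, 1, 1, 4, 1, 1, 4, 4
Total = 1 + 2 + 2 + 4 + 3 + 2 + 1 + 1 + 1 + 4 + 1 + 1 + 4 + 4 = 31

31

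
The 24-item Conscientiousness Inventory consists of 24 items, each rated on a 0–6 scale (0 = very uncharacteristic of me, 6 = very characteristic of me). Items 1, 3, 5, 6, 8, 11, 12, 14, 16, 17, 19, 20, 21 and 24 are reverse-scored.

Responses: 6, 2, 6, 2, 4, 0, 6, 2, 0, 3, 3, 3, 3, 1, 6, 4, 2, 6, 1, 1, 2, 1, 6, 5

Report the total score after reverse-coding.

79

Reverse-coded items (reversed = (0+6) − raw = 6 − raw):
  item 1: 6 − 6 = 0
  item 3: 6 − 6 = 0
  item 5: 6 − 4 = 2
  item 6: 6 − 0 = 6
  item 8: 6 − 2 = 4
  item 11: 6 − 3 = 3
  item 12: 6 − 3 = 3
  item 14: 6 − 1 = 5
  item 16: 6 − 4 = 2
  item 17: 6 − 2 = 4
  item 19: 6 − 1 = 5
  item 20: 6 − 1 = 5
  item 21: 6 − 2 = 4
  item 24: 6 − 5 = 1
After reverse-coding: 0, 2, 0, 2, 2, 6, 6, 4, 0, 3, 3, 3, 3, 5, 6, 2, 4, 6, 5, 5, 4, 1, 6, 1
Total = 0 + 2 + 0 + 2 + 2 + 6 + 6 + 4 + 0 + 3 + 3 + 3 + 3 + 5 + 6 + 2 + 4 + 6 + 5 + 5 + 4 + 1 + 6 + 1 = 79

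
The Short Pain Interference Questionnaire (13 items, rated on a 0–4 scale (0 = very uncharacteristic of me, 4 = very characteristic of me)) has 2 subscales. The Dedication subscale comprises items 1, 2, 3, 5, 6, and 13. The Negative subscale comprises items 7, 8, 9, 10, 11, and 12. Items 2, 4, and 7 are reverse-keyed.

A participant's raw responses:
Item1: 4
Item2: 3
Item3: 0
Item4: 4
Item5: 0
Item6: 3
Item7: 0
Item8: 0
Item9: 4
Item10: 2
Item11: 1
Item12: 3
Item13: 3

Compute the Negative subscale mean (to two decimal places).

Negative items: 7, 8, 9, 10, 11, 12.
Of these, item 7 is reverse-keyed; on a 0–4 scale, reversed = 4 − raw.
  item 7: 4 − 0 = 4
  item 8: 0
  item 9: 4
  item 10: 2
  item 11: 1
  item 12: 3
Sum = 4 + 0 + 4 + 2 + 1 + 3 = 14
Mean = 14 / 6 = 2.33

2.33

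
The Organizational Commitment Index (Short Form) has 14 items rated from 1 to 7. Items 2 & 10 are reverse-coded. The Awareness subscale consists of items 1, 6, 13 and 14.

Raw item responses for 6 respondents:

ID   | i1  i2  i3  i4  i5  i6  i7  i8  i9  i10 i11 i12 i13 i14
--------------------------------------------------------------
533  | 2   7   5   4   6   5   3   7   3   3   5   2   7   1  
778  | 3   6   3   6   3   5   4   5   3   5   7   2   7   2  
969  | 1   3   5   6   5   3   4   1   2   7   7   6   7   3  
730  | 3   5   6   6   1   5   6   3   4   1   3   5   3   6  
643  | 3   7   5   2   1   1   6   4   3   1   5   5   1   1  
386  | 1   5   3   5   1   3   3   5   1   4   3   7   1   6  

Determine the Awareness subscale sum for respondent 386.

11

Respondent 386 raw: 1, 5, 3, 5, 1, 3, 3, 5, 1, 4, 3, 7, 1, 6.
Awareness items: 1, 6, 13, 14.
Reverse-coded (on a 1–7 scale, reversed = 8 − raw):
  item 1: 1
  item 6: 3
  item 13: 1
  item 14: 6
Sum = 1 + 3 + 1 + 6 = 11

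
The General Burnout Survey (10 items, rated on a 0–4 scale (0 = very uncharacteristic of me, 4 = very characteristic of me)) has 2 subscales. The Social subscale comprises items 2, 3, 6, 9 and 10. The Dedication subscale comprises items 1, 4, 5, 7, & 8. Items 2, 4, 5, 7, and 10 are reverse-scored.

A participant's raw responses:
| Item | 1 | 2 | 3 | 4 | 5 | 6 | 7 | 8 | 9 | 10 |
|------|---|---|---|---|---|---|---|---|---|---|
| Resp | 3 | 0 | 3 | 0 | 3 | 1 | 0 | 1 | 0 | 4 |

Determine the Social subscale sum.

Social items: 2, 3, 6, 9, 10.
Of these, items 2 and 10 are reverse-scored; reversed = (0+4) − raw = 4 − raw.
  item 2: 4 − 0 = 4
  item 3: 3
  item 6: 1
  item 9: 0
  item 10: 4 − 4 = 0
Sum = 4 + 3 + 1 + 0 + 0 = 8

8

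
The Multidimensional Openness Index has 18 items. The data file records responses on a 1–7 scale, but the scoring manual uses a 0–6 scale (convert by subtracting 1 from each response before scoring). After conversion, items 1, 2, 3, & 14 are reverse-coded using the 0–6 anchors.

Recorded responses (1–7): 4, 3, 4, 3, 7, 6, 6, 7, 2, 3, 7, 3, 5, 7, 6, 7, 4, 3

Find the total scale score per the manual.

65

Convert to 0–6: 3, 2, 3, 2, 6, 5, 5, 6, 1, 2, 6, 2, 4, 6, 5, 6, 3, 2
Reverse-coded (reversed = (0+6) − raw = 6 − raw):
  item 1: 6 − 3 = 3
  item 2: 6 − 2 = 4
  item 3: 6 − 3 = 3
  item 14: 6 − 6 = 0
Scored: 3, 4, 3, 2, 6, 5, 5, 6, 1, 2, 6, 2, 4, 0, 5, 6, 3, 2
Total = 65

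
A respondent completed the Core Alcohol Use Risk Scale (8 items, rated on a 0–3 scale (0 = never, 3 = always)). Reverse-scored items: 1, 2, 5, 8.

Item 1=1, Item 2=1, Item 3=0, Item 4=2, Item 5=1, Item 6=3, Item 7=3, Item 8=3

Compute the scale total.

14

Reversing items 1, 2, 5 and 8 with 3 − raw:
Total = (3−1) + (3−1) + 0 + 2 + (3−1) + 3 + 3 + (3−3)
      = 2 + 2 + 0 + 2 + 2 + 3 + 3 + 0 = 14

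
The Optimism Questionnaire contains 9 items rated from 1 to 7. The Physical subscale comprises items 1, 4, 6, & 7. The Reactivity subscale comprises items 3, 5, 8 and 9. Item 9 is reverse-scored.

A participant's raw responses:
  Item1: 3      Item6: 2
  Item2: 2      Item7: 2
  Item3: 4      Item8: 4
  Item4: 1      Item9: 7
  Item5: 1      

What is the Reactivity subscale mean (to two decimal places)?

2.50

Reactivity items: 3, 5, 8, 9.
Of these, item 9 is reverse-scored; reverse-coded value = 8 − response.
  item 3: 4
  item 5: 1
  item 8: 4
  item 9: 8 − 7 = 1
Sum = 4 + 1 + 4 + 1 = 10
Mean = 10 / 4 = 2.50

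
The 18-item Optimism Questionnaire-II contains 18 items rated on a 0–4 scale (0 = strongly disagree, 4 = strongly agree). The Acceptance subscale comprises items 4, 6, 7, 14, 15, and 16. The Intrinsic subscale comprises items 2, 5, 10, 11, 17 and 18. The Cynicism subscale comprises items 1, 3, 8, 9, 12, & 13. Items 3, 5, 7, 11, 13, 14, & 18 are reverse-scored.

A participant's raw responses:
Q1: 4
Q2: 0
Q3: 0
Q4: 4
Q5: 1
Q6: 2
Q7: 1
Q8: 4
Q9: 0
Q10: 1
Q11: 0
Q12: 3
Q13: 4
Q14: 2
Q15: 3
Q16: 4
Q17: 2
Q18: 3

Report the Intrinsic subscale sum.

Intrinsic items: 2, 5, 10, 11, 17, 18.
Of these, items 5, 11 and 18 are reverse-scored; on a 0–4 scale, reversed = 4 − raw.
  item 2: 0
  item 5: 4 − 1 = 3
  item 10: 1
  item 11: 4 − 0 = 4
  item 17: 2
  item 18: 4 − 3 = 1
Sum = 0 + 3 + 1 + 4 + 2 + 1 = 11

11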